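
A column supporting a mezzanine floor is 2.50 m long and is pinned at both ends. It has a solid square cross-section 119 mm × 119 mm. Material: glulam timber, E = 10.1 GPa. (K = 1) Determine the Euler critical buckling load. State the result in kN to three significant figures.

I = a⁴/12 = 119⁴/12 = 1.671×10^7 mm⁴
I = 1.671×10^7 mm⁴ = 1.671×10^-5 m⁴
Effective length L_e = K·L = 1 × 2.50 = 2.500 m
P_cr = π²EI / L_e² = π² × 10.1×10⁹ × 1.671×10^-5 / 2.500² = 2.665×10^5 N

P_cr ≈ 267 kN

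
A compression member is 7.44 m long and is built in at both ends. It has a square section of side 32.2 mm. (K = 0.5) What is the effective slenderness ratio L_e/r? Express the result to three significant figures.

λ ≈ 400

For a square r = a/√12 = 32.2/√12 = 9.295 mm
L_e = K·L = 0.5 × 7.44 m = 3.720 m = 3720.0 mm
λ = L_e / r_min = 3720.0 / 9.295 = 400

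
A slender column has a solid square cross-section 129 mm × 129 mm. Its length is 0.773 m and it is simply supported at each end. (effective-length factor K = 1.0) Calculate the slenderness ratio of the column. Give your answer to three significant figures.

λ ≈ 20.8

For a square r = a/√12 = 129/√12 = 37.24 mm
L_e = K·L = 1 × 0.773 m = 0.7730 m = 773.00 mm
λ = L_e / r_min = 773.00 / 37.24 = 20.8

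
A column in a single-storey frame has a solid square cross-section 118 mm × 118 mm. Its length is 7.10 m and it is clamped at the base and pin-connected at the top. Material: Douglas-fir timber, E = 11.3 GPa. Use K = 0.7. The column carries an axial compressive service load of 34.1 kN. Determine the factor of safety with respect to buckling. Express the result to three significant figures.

n ≈ 2.14

I = a⁴/12 = 118⁴/12 = 1.616×10^7 mm⁴
I = 1.616×10^7 mm⁴ = 1.616×10^-5 m⁴
Effective length L_e = K·L = 0.7 × 7.10 = 4.970 m
P_cr = π²EI / L_e² = π² × 11.3×10⁹ × 1.616×10^-5 / 4.970² = 7.295×10^4 N
Factor of safety n = P_cr / P = 72.948 / 34.1 = 2.14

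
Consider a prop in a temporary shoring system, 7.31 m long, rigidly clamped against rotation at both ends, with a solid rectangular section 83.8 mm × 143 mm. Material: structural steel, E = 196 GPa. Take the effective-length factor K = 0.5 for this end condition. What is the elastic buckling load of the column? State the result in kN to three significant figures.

P_cr ≈ 1020 kN

Buckling occurs about the weak axis: I_min = h·b³/12 with b = 83.8 mm (the shorter side).
I_min = 143×83.8³/12 = 7.013×10^6 mm⁴
I = 7.013×10^6 mm⁴ = 7.013×10^-6 m⁴
Effective length L_e = K·L = 0.5 × 7.31 = 3.655 m
P_cr = π²EI / L_e² = π² × 196×10⁹ × 7.013×10^-6 / 3.655² = 1.015×10^6 N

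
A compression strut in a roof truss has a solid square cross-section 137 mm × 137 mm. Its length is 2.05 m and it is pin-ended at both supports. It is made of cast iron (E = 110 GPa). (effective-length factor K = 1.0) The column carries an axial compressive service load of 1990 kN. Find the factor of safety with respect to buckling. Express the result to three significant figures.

n ≈ 3.81

I = a⁴/12 = 137⁴/12 = 2.936×10^7 mm⁴
I = 2.936×10^7 mm⁴ = 2.936×10^-5 m⁴
Effective length L_e = K·L = 1 × 2.05 = 2.050 m
P_cr = π²EI / L_e² = π² × 110×10⁹ × 2.936×10^-5 / 2.050² = 7.584×10^6 N
Factor of safety n = P_cr / P = 7583.8 / 1990 = 3.81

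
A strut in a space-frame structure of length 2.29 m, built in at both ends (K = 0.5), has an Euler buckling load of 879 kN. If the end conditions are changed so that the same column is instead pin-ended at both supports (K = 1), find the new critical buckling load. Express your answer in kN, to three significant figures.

P_cr ∝ 1/K², so P_cr,new = P_cr,old × (K_old/K_new)² = 879 × (0.5/1)²
= 879 × 0.2500 = 220 kN

P_cr ≈ 220 kN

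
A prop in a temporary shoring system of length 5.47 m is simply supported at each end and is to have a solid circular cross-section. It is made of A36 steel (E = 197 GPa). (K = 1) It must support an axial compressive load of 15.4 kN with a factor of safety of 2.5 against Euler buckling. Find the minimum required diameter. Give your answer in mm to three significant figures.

d ≈ 58.9 mm

Required P_cr = n·P = 2.5 × 15.4 = 38.50 kN
L_e = K·L = 1 × 5.47 = 5.470 m
Required I = P_cr·L_e²/(π²E) = 3.850×10^4 × 5.470² / (π² × 1.97×10^11) = 5.925×10^-7 m⁴
I_req = 5.925×10^5 mm⁴
Solid circle: I = πd⁴/64  ⇒  d = (64I/π)^(1/4) = (64×5.925×10^5/π)^(1/4) = 58.9 mm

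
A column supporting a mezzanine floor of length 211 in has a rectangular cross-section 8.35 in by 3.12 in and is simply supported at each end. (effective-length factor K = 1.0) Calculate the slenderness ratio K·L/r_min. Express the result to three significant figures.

Buckling occurs about the weak axis: I_min = h·b³/12 with b = 3.12 in (the shorter side).
I_min = 8.35×3.12³/12 = 21.13 in⁴
A = 26.05 in²;  r_min = √(I/A) = √(21.13/26.05) = 0.9007 in
L_e = K·L = 1 × 211 = 211.0 in
λ = L_e / r_min = 211.00 / 0.9007 = 234

λ ≈ 234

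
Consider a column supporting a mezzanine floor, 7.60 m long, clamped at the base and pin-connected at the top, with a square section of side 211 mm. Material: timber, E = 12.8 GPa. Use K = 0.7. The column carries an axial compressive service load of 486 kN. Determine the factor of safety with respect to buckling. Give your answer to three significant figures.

n ≈ 1.52

I = a⁴/12 = 211⁴/12 = 1.652×10^8 mm⁴
I = 1.652×10^8 mm⁴ = 1.652×10^-4 m⁴
Effective length L_e = K·L = 0.7 × 7.60 = 5.320 m
P_cr = π²EI / L_e² = π² × 12.8×10⁹ × 1.652×10^-4 / 5.320² = 7.373×10^5 N
Factor of safety n = P_cr / P = 737.28 / 486 = 1.52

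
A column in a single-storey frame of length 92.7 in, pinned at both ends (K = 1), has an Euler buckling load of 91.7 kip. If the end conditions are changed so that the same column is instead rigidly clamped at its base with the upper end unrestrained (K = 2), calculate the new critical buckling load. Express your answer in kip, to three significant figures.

P_cr ∝ 1/K², so P_cr,new = P_cr,old × (K_old/K_new)² = 91.7 × (1/2)²
= 91.7 × 0.2500 = 22.9 kip

P_cr ≈ 22.9 kip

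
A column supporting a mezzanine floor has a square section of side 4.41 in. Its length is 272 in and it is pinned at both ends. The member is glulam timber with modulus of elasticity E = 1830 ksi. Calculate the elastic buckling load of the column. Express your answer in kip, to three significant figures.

I = a⁴/12 = 4.41⁴/12 = 31.52 in⁴
Effective length L_e = K·L = 1 × 272 = 272.0 in
P_cr = π²EI / L_e² = π² × 1830×10³ × 31.52 / 272.0² = 7.695×10^3 lb

P_cr ≈ 7.69 kip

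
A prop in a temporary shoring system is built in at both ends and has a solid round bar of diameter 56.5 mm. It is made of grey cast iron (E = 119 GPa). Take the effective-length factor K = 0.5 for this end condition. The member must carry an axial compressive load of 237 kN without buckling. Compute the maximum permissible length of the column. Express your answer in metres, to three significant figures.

I = πd⁴/64 = π×56.5⁴/64 = 5.002×10^5 mm⁴
I = 5.002×10^-7 m⁴
At the buckling limit P_cr = P = 2.370×10^5 N
From P_cr = π²EI/(K·L)²:  L = (1/K)·√(π²EI/P_cr) = (1/0.5)·√(π²×1.19×10^11×5.002×10^-7/2.370×10^5)
L = 3.15 m

L_max ≈ 3.15 m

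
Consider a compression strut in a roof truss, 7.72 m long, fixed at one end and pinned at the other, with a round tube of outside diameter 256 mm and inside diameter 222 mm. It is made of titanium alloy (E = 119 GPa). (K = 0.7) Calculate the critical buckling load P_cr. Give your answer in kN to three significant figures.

P_cr ≈ 3680 kN

d_o = 256 mm, d_i = 222 mm
I = π(d_o⁴ − d_i⁴)/64 = π(256⁴ − 222.0⁴)/64 = 9.160×10^7 mm⁴
I = 9.160×10^7 mm⁴ = 9.160×10^-5 m⁴
Effective length L_e = K·L = 0.7 × 7.72 = 5.404 m
P_cr = π²EI / L_e² = π² × 119×10⁹ × 9.160×10^-5 / 5.404² = 3.684×10^6 N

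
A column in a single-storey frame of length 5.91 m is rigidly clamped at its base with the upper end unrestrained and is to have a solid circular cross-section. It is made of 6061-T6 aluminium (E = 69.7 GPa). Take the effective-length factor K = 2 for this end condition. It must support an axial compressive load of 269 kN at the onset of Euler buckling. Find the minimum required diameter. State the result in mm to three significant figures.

d ≈ 183 mm

L_e = K·L = 2 × 5.91 = 11.82 m
Required I = P_cr·L_e²/(π²E) = 2.690×10^5 × 11.82² / (π² × 6.97×10^10) = 5.463×10^-5 m⁴
I_req = 5.463×10^7 mm⁴
Solid circle: I = πd⁴/64  ⇒  d = (64I/π)^(1/4) = (64×5.463×10^7/π)^(1/4) = 183 mm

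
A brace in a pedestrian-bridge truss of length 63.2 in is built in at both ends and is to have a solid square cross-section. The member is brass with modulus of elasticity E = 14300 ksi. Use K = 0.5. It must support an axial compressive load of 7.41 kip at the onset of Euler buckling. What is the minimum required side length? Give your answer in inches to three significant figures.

a ≈ 0.891 in

L_e = K·L = 0.5 × 63.2 = 31.60 in
Required I = P_cr·L_e²/(π²E) = 7.410×10^3 × 31.60² / (π² × 1.43×10^7) = 5.243×10^-2 in⁴
Solid square: I = a⁴/12  ⇒  a = (12I)^(1/4) = (12×5.243×10^-2)^(1/4) = 0.891 in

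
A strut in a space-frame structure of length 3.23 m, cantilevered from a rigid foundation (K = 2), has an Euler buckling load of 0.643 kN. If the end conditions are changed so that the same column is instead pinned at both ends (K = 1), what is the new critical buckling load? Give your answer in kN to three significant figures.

P_cr ∝ 1/K², so P_cr,new = P_cr,old × (K_old/K_new)² = 0.643 × (2/1)²
= 0.643 × 4.000 = 2.57 kN

P_cr ≈ 2.57 kN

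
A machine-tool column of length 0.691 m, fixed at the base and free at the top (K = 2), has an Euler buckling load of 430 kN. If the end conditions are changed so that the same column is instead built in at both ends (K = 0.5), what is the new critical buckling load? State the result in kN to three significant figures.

P_cr ≈ 6880 kN

P_cr ∝ 1/K², so P_cr,new = P_cr,old × (K_old/K_new)² = 430 × (2/0.5)²
= 430 × 16.00 = 6880 kN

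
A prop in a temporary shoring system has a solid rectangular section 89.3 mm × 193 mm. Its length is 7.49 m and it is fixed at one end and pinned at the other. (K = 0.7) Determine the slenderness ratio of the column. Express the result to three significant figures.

For a rectangle r_min = b/√12 = 89.3/√12 = 25.78 mm
L_e = K·L = 0.7 × 7.49 m = 5.243 m = 5243.0 mm
λ = L_e / r_min = 5243.0 / 25.78 = 203

λ ≈ 203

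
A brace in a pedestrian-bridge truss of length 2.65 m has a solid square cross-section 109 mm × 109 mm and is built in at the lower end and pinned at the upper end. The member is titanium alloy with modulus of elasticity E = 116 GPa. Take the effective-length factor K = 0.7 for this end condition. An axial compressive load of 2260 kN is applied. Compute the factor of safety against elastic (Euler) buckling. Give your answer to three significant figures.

I = a⁴/12 = 109⁴/12 = 1.176×10^7 mm⁴
I = 1.176×10^7 mm⁴ = 1.176×10^-5 m⁴
Effective length L_e = K·L = 0.7 × 2.65 = 1.855 m
P_cr = π²EI / L_e² = π² × 116×10⁹ × 1.176×10^-5 / 1.855² = 3.914×10^6 N
Factor of safety n = P_cr / P = 3913.8 / 2260 = 1.73

n ≈ 1.73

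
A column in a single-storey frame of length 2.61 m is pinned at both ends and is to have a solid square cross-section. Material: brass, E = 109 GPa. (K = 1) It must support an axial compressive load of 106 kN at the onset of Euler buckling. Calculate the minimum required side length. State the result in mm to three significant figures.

L_e = K·L = 1 × 2.61 = 2.610 m
Required I = P_cr·L_e²/(π²E) = 1.060×10^5 × 2.610² / (π² × 1.09×10^11) = 6.712×10^-7 m⁴
I_req = 6.712×10^5 mm⁴
Solid square: I = a⁴/12  ⇒  a = (12I)^(1/4) = (12×6.712×10^5)^(1/4) = 53.3 mm

a ≈ 53.3 mm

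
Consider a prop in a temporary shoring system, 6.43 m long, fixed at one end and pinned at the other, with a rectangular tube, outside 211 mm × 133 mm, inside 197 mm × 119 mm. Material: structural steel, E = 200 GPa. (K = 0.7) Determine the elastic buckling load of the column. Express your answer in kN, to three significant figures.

P_cr ≈ 1340 kN

Weak-axis I_min = (h_o·b_o³ − h_i·b_i³)/12 with b_o = 133, b_i = 119.0 mm (shorter outer/inner sides).
I_min = (211×133³ − 197.0×119.0³)/12 = 1.370×10^7 mm⁴
I = 1.370×10^7 mm⁴ = 1.370×10^-5 m⁴
Effective length L_e = K·L = 0.7 × 6.43 = 4.501 m
P_cr = π²EI / L_e² = π² × 200×10⁹ × 1.370×10^-5 / 4.501² = 1.335×10^6 N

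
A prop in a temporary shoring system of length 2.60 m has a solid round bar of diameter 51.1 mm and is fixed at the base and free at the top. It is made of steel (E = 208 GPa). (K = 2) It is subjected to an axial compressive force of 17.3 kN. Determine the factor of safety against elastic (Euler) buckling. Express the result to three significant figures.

I = πd⁴/64 = π×51.1⁴/64 = 3.347×10^5 mm⁴
I = 3.347×10^5 mm⁴ = 3.347×10^-7 m⁴
Effective length L_e = K·L = 2 × 2.60 = 5.200 m
P_cr = π²EI / L_e² = π² × 208×10⁹ × 3.347×10^-7 / 5.200² = 2.541×10^4 N
Factor of safety n = P_cr / P = 25.410 / 17.3 = 1.47

n ≈ 1.47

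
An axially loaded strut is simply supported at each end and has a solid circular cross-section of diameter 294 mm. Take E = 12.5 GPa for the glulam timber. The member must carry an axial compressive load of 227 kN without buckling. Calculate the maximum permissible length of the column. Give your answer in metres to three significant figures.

L_max ≈ 14.1 m

I = πd⁴/64 = π×294⁴/64 = 3.667×10^8 mm⁴
I = 3.667×10^-4 m⁴
At the buckling limit P_cr = P = 2.270×10^5 N
From P_cr = π²EI/(K·L)²:  L = (1/K)·√(π²EI/P_cr) = (1/1)·√(π²×1.25×10^10×3.667×10^-4/2.270×10^5)
L = 14.1 m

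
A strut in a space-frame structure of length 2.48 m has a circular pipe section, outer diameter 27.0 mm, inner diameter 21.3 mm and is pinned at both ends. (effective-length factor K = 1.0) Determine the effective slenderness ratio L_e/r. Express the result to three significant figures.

λ ≈ 288

d_o = 27.0 mm, d_i = 21.3 mm
I = π(d_o⁴ − d_i⁴)/64 = π(27.0⁴ − 21.30⁴)/64 = 1.598×10^4 mm⁴
A = 216.2 mm²;  r_min = √(I/A) = √(1.598×10^4/216.2) = 8.598 mm
L_e = K·L = 1 × 2.48 m = 2.480 m = 2480.0 mm
λ = L_e / r_min = 2480.0 / 8.598 = 288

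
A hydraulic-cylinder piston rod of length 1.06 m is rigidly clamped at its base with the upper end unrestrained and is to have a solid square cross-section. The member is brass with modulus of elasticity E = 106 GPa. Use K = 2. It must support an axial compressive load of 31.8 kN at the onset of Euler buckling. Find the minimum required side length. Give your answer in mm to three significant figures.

a ≈ 35.8 mm

L_e = K·L = 2 × 1.06 = 2.120 m
Required I = P_cr·L_e²/(π²E) = 3.180×10^4 × 2.120² / (π² × 1.06×10^11) = 1.366×10^-7 m⁴
I_req = 1.366×10^5 mm⁴
Solid square: I = a⁴/12  ⇒  a = (12I)^(1/4) = (12×1.366×10^5)^(1/4) = 35.8 mm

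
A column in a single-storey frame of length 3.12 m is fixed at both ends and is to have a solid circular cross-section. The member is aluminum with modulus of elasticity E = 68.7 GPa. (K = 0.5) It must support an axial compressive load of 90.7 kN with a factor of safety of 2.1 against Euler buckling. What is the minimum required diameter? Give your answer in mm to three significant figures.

Required P_cr = n·P = 2.1 × 90.7 = 190.5 kN
L_e = K·L = 0.5 × 3.12 = 1.560 m
Required I = P_cr·L_e²/(π²E) = 1.905×10^5 × 1.560² / (π² × 6.87×10^10) = 6.836×10^-7 m⁴
I_req = 6.836×10^5 mm⁴
Solid circle: I = πd⁴/64  ⇒  d = (64I/π)^(1/4) = (64×6.836×10^5/π)^(1/4) = 61.1 mm

d ≈ 61.1 mm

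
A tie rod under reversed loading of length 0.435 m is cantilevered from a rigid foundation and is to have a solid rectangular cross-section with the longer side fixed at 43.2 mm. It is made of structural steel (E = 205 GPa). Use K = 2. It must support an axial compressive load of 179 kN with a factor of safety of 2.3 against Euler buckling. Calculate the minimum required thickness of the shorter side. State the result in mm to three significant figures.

b ≈ 35.0 mm

Required P_cr = n·P = 2.3 × 179 = 411.7 kN
L_e = K·L = 2 × 0.435 = 0.8700 m
Required I = P_cr·L_e²/(π²E) = 4.117×10^5 × 0.8700² / (π² × 2.05×10^11) = 1.540×10^-7 m⁴
I_req = 1.540×10^5 mm⁴
Rectangle, weak axis: I_min = h·b³/12 with h = 43.2 mm fixed  ⇒  b = (12I/h)^(1/3) = 35.0 mm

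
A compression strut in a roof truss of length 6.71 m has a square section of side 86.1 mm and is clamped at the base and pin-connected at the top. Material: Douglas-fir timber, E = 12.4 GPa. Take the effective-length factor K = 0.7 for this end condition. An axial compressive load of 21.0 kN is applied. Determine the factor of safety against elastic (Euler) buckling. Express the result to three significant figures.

n ≈ 1.21

I = a⁴/12 = 86.1⁴/12 = 4.580×10^6 mm⁴
I = 4.580×10^6 mm⁴ = 4.580×10^-6 m⁴
Effective length L_e = K·L = 0.7 × 6.71 = 4.697 m
P_cr = π²EI / L_e² = π² × 12.4×10⁹ × 4.580×10^-6 / 4.697² = 2.540×10^4 N
Factor of safety n = P_cr / P = 25.405 / 21.0 = 1.21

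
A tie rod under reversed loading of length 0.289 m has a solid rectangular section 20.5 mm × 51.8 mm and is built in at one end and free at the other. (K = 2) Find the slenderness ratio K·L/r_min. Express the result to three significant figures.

Buckling occurs about the weak axis: I_min = h·b³/12 with b = 20.5 mm (the shorter side).
I_min = 51.8×20.5³/12 = 3.719×10^4 mm⁴
A = 1.062×10^3 mm²;  r_min = √(I/A) = √(3.719×10^4/1.062×10^3) = 5.918 mm
L_e = K·L = 2 × 0.289 m = 0.5780 m = 578.00 mm
λ = L_e / r_min = 578.00 / 5.918 = 97.7

λ ≈ 97.7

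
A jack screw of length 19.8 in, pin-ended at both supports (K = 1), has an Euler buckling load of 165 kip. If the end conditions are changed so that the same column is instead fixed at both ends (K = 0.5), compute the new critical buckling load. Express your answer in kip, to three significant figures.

P_cr ≈ 660 kip

P_cr ∝ 1/K², so P_cr,new = P_cr,old × (K_old/K_new)² = 165 × (1/0.5)²
= 165 × 4.000 = 660 kip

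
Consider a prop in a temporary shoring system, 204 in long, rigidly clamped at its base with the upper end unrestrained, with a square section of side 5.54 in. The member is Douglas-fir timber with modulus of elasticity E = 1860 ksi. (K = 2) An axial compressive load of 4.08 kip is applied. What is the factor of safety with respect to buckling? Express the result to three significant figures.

n ≈ 2.12

I = a⁴/12 = 5.54⁴/12 = 78.50 in⁴
Effective length L_e = K·L = 2 × 204 = 408.0 in
P_cr = π²EI / L_e² = π² × 1860×10³ × 78.50 / 408.0² = 8.657×10^3 lb
Factor of safety n = P_cr / P = 8.6567 / 4.08 = 2.12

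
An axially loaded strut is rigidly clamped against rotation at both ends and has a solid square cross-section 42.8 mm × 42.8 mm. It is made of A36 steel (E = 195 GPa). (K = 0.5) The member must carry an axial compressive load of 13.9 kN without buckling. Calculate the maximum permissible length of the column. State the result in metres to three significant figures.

I = a⁴/12 = 42.8⁴/12 = 2.796×10^5 mm⁴
I = 2.796×10^-7 m⁴
At the buckling limit P_cr = P = 1.390×10^4 N
From P_cr = π²EI/(K·L)²:  L = (1/K)·√(π²EI/P_cr) = (1/0.5)·√(π²×1.95×10^11×2.796×10^-7/1.390×10^4)
L = 12.4 m

L_max ≈ 12.4 m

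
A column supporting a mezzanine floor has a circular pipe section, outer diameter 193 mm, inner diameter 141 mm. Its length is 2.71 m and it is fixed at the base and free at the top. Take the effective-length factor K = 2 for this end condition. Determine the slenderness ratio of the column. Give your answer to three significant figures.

λ ≈ 90.7

d_o = 193 mm, d_i = 141 mm
I = π(d_o⁴ − d_i⁴)/64 = π(193⁴ − 141.0⁴)/64 = 4.871×10^7 mm⁴
A = 1.364×10^4 mm²;  r_min = √(I/A) = √(4.871×10^7/1.364×10^4) = 59.75 mm
L_e = K·L = 2 × 2.71 m = 5.420 m = 5420.0 mm
λ = L_e / r_min = 5420.0 / 59.75 = 90.7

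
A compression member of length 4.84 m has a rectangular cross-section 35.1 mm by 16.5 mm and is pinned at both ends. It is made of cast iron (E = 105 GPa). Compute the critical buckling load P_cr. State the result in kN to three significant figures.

P_cr ≈ 0.581 kN

Buckling occurs about the weak axis: I_min = h·b³/12 with b = 16.5 mm (the shorter side).
I_min = 35.1×16.5³/12 = 1.314×10^4 mm⁴
I = 1.314×10^4 mm⁴ = 1.314×10^-8 m⁴
Effective length L_e = K·L = 1 × 4.84 = 4.840 m
P_cr = π²EI / L_e² = π² × 105×10⁹ × 1.314×10^-8 / 4.840² = 581.3 N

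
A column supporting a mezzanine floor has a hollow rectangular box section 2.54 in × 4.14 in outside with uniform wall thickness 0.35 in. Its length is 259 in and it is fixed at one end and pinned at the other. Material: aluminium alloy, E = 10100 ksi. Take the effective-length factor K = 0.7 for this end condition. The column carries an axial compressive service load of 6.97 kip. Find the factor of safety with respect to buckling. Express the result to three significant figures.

n ≈ 1.68

Inner dimensions: h_i = 4.14 − 2×0.35 = 3.440 in, b_i = 2.54 − 2×0.35 = 1.840 in
Weak-axis I_min = (h_o·b_o³ − h_i·b_i³)/12 with b_o = 2.54, b_i = 1.840 in (shorter outer/inner sides).
I_min = (4.14×2.54³ − 3.440×1.840³)/12 = 3.868 in⁴
Effective length L_e = K·L = 0.7 × 259 = 181.3 in
P_cr = π²EI / L_e² = π² × 10100×10³ × 3.868 / 181.3² = 1.173×10^4 lb
Factor of safety n = P_cr / P = 11.730 / 6.97 = 1.68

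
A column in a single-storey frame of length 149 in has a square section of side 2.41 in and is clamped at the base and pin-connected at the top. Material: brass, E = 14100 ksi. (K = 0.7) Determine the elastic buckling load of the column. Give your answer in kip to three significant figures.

P_cr ≈ 36.0 kip

I = a⁴/12 = 2.41⁴/12 = 2.811 in⁴
Effective length L_e = K·L = 0.7 × 149 = 104.3 in
P_cr = π²EI / L_e² = π² × 14100×10³ × 2.811 / 104.3² = 3.596×10^4 lb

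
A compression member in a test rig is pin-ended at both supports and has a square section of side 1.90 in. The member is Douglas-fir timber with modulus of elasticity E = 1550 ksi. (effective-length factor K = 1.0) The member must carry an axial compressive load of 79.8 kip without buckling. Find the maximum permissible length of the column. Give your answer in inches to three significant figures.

I = a⁴/12 = 1.90⁴/12 = 1.086 in⁴
At the buckling limit P_cr = P = 7.980×10^4 lb
From P_cr = π²EI/(K·L)²:  L = (1/K)·√(π²EI/P_cr) = (1/1)·√(π²×1.55×10^6×1.086/7.980×10^4)
L = 14.4 in

L_max ≈ 14.4 in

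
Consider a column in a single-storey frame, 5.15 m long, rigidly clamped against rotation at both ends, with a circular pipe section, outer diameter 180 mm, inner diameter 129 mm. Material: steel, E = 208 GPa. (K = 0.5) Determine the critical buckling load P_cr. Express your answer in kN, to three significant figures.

P_cr ≈ 11700 kN

d_o = 180 mm, d_i = 129 mm
I = π(d_o⁴ − d_i⁴)/64 = π(180⁴ − 129.0⁴)/64 = 3.794×10^7 mm⁴
I = 3.794×10^7 mm⁴ = 3.794×10^-5 m⁴
Effective length L_e = K·L = 0.5 × 5.15 = 2.575 m
P_cr = π²EI / L_e² = π² × 208×10⁹ × 3.794×10^-5 / 2.575² = 1.175×10^7 N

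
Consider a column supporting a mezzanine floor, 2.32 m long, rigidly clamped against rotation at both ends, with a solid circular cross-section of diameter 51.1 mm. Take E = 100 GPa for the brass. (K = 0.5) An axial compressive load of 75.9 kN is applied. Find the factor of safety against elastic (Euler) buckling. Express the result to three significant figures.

I = πd⁴/64 = π×51.1⁴/64 = 3.347×10^5 mm⁴
I = 3.347×10^5 mm⁴ = 3.347×10^-7 m⁴
Effective length L_e = K·L = 0.5 × 2.32 = 1.160 m
P_cr = π²EI / L_e² = π² × 100×10⁹ × 3.347×10^-7 / 1.160² = 2.455×10^5 N
Factor of safety n = P_cr / P = 245.49 / 75.9 = 3.23

n ≈ 3.23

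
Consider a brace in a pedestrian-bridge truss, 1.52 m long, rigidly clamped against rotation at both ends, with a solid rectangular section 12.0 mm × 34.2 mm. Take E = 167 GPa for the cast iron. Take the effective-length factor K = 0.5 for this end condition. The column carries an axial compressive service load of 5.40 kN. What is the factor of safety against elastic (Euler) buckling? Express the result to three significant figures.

Buckling occurs about the weak axis: I_min = h·b³/12 with b = 12.0 mm (the shorter side).
I_min = 34.2×12.0³/12 = 4.925×10^3 mm⁴
I = 4.925×10^3 mm⁴ = 4.925×10^-9 m⁴
Effective length L_e = K·L = 0.5 × 1.52 = 0.7600 m
P_cr = π²EI / L_e² = π² × 167×10⁹ × 4.925×10^-9 / 0.7600² = 1.405×10^4 N
Factor of safety n = P_cr / P = 14.053 / 5.40 = 2.60

n ≈ 2.60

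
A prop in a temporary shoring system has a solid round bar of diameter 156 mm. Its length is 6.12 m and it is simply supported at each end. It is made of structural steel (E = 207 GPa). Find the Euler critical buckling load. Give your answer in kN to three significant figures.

I = πd⁴/64 = π×156⁴/64 = 2.907×10^7 mm⁴
I = 2.907×10^7 mm⁴ = 2.907×10^-5 m⁴
Effective length L_e = K·L = 1 × 6.12 = 6.120 m
P_cr = π²EI / L_e² = π² × 207×10⁹ × 2.907×10^-5 / 6.120² = 1.586×10^6 N

P_cr ≈ 1590 kN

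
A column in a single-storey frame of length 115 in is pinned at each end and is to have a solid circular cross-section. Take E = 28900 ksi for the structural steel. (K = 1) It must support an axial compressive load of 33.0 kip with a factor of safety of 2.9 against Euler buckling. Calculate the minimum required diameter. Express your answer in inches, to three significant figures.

d ≈ 3.08 in

Required P_cr = n·P = 2.9 × 33.0 = 95.70 kip
L_e = K·L = 1 × 115 = 115.0 in
Required I = P_cr·L_e²/(π²E) = 9.570×10^4 × 115.0² / (π² × 2.89×10^7) = 4.437 in⁴
Solid circle: I = πd⁴/64  ⇒  d = (64I/π)^(1/4) = (64×4.437/π)^(1/4) = 3.08 in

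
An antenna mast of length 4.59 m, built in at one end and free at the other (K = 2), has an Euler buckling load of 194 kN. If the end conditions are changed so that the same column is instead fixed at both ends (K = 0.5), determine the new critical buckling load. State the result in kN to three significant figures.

P_cr ≈ 3100 kN

P_cr ∝ 1/K², so P_cr,new = P_cr,old × (K_old/K_new)² = 194 × (2/0.5)²
= 194 × 16.00 = 3100 kN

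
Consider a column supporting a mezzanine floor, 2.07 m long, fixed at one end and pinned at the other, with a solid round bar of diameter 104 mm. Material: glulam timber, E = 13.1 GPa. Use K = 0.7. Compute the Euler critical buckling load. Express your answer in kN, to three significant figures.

I = πd⁴/64 = π×104⁴/64 = 5.743×10^6 mm⁴
I = 5.743×10^6 mm⁴ = 5.743×10^-6 m⁴
Effective length L_e = K·L = 0.7 × 2.07 = 1.449 m
P_cr = π²EI / L_e² = π² × 13.1×10⁹ × 5.743×10^-6 / 1.449² = 3.536×10^5 N

P_cr ≈ 354 kN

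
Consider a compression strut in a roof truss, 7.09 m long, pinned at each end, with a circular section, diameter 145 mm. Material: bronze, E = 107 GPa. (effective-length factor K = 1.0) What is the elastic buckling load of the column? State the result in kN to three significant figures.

I = πd⁴/64 = π×145⁴/64 = 2.170×10^7 mm⁴
I = 2.170×10^7 mm⁴ = 2.170×10^-5 m⁴
Effective length L_e = K·L = 1 × 7.09 = 7.090 m
P_cr = π²EI / L_e² = π² × 107×10⁹ × 2.170×10^-5 / 7.090² = 4.559×10^5 N

P_cr ≈ 456 kN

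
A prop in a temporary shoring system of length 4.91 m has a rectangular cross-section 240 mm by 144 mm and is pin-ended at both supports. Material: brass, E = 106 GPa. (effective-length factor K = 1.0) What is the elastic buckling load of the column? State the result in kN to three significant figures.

Buckling occurs about the weak axis: I_min = h·b³/12 with b = 144 mm (the shorter side).
I_min = 240×144³/12 = 5.972×10^7 mm⁴
I = 5.972×10^7 mm⁴ = 5.972×10^-5 m⁴
Effective length L_e = K·L = 1 × 4.91 = 4.910 m
P_cr = π²EI / L_e² = π² × 106×10⁹ × 5.972×10^-5 / 4.910² = 2.592×10^6 N

P_cr ≈ 2590 kN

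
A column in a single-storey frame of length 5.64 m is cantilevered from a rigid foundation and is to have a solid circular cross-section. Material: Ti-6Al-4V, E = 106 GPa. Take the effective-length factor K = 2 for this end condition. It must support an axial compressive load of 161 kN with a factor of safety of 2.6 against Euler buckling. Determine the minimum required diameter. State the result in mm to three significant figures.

d ≈ 179 mm

Required P_cr = n·P = 2.6 × 161 = 418.6 kN
L_e = K·L = 2 × 5.64 = 11.28 m
Required I = P_cr·L_e²/(π²E) = 4.186×10^5 × 11.28² / (π² × 1.06×10^11) = 5.091×10^-5 m⁴
I_req = 5.091×10^7 mm⁴
Solid circle: I = πd⁴/64  ⇒  d = (64I/π)^(1/4) = (64×5.091×10^7/π)^(1/4) = 179 mm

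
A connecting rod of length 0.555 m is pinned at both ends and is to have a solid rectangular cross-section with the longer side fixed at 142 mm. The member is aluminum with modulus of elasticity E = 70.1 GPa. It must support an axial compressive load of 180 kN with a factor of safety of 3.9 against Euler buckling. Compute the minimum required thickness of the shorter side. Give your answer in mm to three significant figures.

Required P_cr = n·P = 3.9 × 180 = 702.0 kN
L_e = K·L = 1 × 0.555 = 0.5550 m
Required I = P_cr·L_e²/(π²E) = 7.020×10^5 × 0.5550² / (π² × 7.01×10^10) = 3.125×10^-7 m⁴
I_req = 3.125×10^5 mm⁴
Rectangle, weak axis: I_min = h·b³/12 with h = 142 mm fixed  ⇒  b = (12I/h)^(1/3) = 29.8 mm

b ≈ 29.8 mm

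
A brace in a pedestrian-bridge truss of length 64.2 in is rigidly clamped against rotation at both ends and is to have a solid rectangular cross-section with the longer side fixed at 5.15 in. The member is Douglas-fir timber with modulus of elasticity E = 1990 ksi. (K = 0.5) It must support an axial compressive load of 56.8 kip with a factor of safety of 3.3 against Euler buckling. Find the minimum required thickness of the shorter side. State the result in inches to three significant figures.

b ≈ 2.84 in

Required P_cr = n·P = 3.3 × 56.8 = 187.4 kip
L_e = K·L = 0.5 × 64.2 = 32.10 in
Required I = P_cr·L_e²/(π²E) = 1.874×10^5 × 32.10² / (π² × 1.99×10^6) = 9.834 in⁴
Rectangle, weak axis: I_min = h·b³/12 with h = 5.15 in fixed  ⇒  b = (12I/h)^(1/3) = 2.84 in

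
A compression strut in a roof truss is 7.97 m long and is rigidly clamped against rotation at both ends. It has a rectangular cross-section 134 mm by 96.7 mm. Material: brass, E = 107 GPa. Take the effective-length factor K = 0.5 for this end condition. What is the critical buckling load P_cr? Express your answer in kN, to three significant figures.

P_cr ≈ 671 kN

Buckling occurs about the weak axis: I_min = h·b³/12 with b = 96.7 mm (the shorter side).
I_min = 134×96.7³/12 = 1.010×10^7 mm⁴
I = 1.010×10^7 mm⁴ = 1.010×10^-5 m⁴
Effective length L_e = K·L = 0.5 × 7.97 = 3.985 m
P_cr = π²EI / L_e² = π² × 107×10⁹ × 1.010×10^-5 / 3.985² = 6.715×10^5 N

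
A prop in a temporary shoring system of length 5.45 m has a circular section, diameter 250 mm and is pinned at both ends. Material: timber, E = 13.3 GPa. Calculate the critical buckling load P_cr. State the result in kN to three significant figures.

I = πd⁴/64 = π×250⁴/64 = 1.917×10^8 mm⁴
I = 1.917×10^8 mm⁴ = 1.917×10^-4 m⁴
Effective length L_e = K·L = 1 × 5.45 = 5.450 m
P_cr = π²EI / L_e² = π² × 13.3×10⁹ × 1.917×10^-4 / 5.450² = 8.474×10^5 N

P_cr ≈ 847 kN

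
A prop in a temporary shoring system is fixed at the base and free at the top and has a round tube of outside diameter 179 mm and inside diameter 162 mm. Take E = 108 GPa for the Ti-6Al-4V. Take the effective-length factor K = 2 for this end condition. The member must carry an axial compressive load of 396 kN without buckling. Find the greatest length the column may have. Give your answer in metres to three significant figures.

d_o = 179 mm, d_i = 162 mm
I = π(d_o⁴ − d_i⁴)/64 = π(179⁴ − 162.0⁴)/64 = 1.659×10^7 mm⁴
I = 1.659×10^-5 m⁴
At the buckling limit P_cr = P = 3.960×10^5 N
From P_cr = π²EI/(K·L)²:  L = (1/K)·√(π²EI/P_cr) = (1/2)·√(π²×1.08×10^11×1.659×10^-5/3.960×10^5)
L = 3.34 m

L_max ≈ 3.34 m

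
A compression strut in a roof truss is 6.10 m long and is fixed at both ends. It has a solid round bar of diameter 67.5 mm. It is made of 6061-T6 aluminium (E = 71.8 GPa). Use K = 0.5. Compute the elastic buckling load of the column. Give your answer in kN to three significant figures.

P_cr ≈ 77.6 kN

I = πd⁴/64 = π×67.5⁴/64 = 1.019×10^6 mm⁴
I = 1.019×10^6 mm⁴ = 1.019×10^-6 m⁴
Effective length L_e = K·L = 0.5 × 6.10 = 3.050 m
P_cr = π²EI / L_e² = π² × 71.8×10⁹ × 1.019×10^-6 / 3.050² = 7.763×10^4 N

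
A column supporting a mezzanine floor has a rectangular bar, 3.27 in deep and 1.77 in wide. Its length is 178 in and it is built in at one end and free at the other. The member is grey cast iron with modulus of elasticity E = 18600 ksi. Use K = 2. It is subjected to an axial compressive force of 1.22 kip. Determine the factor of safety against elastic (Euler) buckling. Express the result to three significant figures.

n ≈ 1.79

Buckling occurs about the weak axis: I_min = h·b³/12 with b = 1.77 in (the shorter side).
I_min = 3.27×1.77³/12 = 1.511 in⁴
Effective length L_e = K·L = 2 × 178 = 356.0 in
P_cr = π²EI / L_e² = π² × 18600×10³ × 1.511 / 356.0² = 2.189×10^3 lb
Factor of safety n = P_cr / P = 2.1888 / 1.22 = 1.79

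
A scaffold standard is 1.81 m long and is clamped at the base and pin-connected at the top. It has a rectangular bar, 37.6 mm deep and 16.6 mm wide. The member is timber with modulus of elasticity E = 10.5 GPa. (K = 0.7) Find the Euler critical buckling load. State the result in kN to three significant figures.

P_cr ≈ 0.925 kN

Buckling occurs about the weak axis: I_min = h·b³/12 with b = 16.6 mm (the shorter side).
I_min = 37.6×16.6³/12 = 1.433×10^4 mm⁴
I = 1.433×10^4 mm⁴ = 1.433×10^-8 m⁴
Effective length L_e = K·L = 0.7 × 1.81 = 1.267 m
P_cr = π²EI / L_e² = π² × 10.5×10⁹ × 1.433×10^-8 / 1.267² = 925.3 N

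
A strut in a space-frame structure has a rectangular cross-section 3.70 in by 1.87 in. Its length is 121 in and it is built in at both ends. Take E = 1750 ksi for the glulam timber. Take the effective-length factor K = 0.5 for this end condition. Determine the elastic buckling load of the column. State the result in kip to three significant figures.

P_cr ≈ 9.51 kip

Buckling occurs about the weak axis: I_min = h·b³/12 with b = 1.87 in (the shorter side).
I_min = 3.70×1.87³/12 = 2.016 in⁴
Effective length L_e = K·L = 0.5 × 121 = 60.50 in
P_cr = π²EI / L_e² = π² × 1750×10³ × 2.016 / 60.50² = 9.514×10^3 lb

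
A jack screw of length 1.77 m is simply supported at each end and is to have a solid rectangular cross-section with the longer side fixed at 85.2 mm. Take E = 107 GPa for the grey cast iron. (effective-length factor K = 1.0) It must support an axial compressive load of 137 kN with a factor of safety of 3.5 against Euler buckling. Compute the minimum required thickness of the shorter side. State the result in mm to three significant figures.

b ≈ 58.5 mm

Required P_cr = n·P = 3.5 × 137 = 479.5 kN
L_e = K·L = 1 × 1.77 = 1.770 m
Required I = P_cr·L_e²/(π²E) = 4.795×10^5 × 1.770² / (π² × 1.07×10^11) = 1.422×10^-6 m⁴
I_req = 1.422×10^6 mm⁴
Rectangle, weak axis: I_min = h·b³/12 with h = 85.2 mm fixed  ⇒  b = (12I/h)^(1/3) = 58.5 mm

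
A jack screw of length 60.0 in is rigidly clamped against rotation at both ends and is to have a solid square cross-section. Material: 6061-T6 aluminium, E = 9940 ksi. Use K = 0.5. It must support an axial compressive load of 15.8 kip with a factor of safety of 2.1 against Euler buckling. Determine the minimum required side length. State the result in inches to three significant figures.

Required P_cr = n·P = 2.1 × 15.8 = 33.18 kip
L_e = K·L = 0.5 × 60.0 = 30.00 in
Required I = P_cr·L_e²/(π²E) = 3.318×10^4 × 30.00² / (π² × 9.94×10^6) = 0.3044 in⁴
Solid square: I = a⁴/12  ⇒  a = (12I)^(1/4) = (12×0.3044)^(1/4) = 1.38 in

a ≈ 1.38 in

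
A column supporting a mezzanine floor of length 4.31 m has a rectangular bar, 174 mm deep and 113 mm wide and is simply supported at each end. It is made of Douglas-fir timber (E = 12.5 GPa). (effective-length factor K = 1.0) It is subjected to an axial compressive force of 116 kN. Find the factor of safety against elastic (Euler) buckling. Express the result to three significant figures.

Buckling occurs about the weak axis: I_min = h·b³/12 with b = 113 mm (the shorter side).
I_min = 174×113³/12 = 2.092×10^7 mm⁴
I = 2.092×10^7 mm⁴ = 2.092×10^-5 m⁴
Effective length L_e = K·L = 1 × 4.31 = 4.310 m
P_cr = π²EI / L_e² = π² × 12.5×10⁹ × 2.092×10^-5 / 4.310² = 1.389×10^5 N
Factor of safety n = P_cr / P = 138.95 / 116 = 1.20

n ≈ 1.20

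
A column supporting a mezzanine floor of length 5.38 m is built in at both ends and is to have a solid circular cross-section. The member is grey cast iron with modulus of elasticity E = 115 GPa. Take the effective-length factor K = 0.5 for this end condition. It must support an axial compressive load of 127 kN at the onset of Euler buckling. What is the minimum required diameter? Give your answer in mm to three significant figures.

d ≈ 63.7 mm

L_e = K·L = 0.5 × 5.38 = 2.690 m
Required I = P_cr·L_e²/(π²E) = 1.270×10^5 × 2.690² / (π² × 1.15×10^11) = 8.097×10^-7 m⁴
I_req = 8.097×10^5 mm⁴
Solid circle: I = πd⁴/64  ⇒  d = (64I/π)^(1/4) = (64×8.097×10^5/π)^(1/4) = 63.7 mm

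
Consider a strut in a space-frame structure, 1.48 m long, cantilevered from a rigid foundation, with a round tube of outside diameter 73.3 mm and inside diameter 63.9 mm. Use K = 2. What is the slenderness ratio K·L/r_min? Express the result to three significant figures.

d_o = 73.3 mm, d_i = 63.9 mm
I = π(d_o⁴ − d_i⁴)/64 = π(73.3⁴ − 63.90⁴)/64 = 5.986×10^5 mm⁴
A = 1.013×10^3 mm²;  r_min = √(I/A) = √(5.986×10^5/1.013×10^3) = 24.31 mm
L_e = K·L = 2 × 1.48 m = 2.960 m = 2960.0 mm
λ = L_e / r_min = 2960.0 / 24.31 = 122

λ ≈ 122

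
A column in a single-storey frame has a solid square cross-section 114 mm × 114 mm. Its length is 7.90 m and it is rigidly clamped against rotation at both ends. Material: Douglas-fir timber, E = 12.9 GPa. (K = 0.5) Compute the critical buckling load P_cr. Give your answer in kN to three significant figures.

P_cr ≈ 115 kN

I = a⁴/12 = 114⁴/12 = 1.407×10^7 mm⁴
I = 1.407×10^7 mm⁴ = 1.407×10^-5 m⁴
Effective length L_e = K·L = 0.5 × 7.90 = 3.950 m
P_cr = π²EI / L_e² = π² × 12.9×10⁹ × 1.407×10^-5 / 3.950² = 1.149×10^5 N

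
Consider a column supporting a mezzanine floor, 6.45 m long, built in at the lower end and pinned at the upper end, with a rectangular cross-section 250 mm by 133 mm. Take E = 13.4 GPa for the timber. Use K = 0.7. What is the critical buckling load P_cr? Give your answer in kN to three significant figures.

Buckling occurs about the weak axis: I_min = h·b³/12 with b = 133 mm (the shorter side).
I_min = 250×133³/12 = 4.901×10^7 mm⁴
I = 4.901×10^7 mm⁴ = 4.901×10^-5 m⁴
Effective length L_e = K·L = 0.7 × 6.45 = 4.515 m
P_cr = π²EI / L_e² = π² × 13.4×10⁹ × 4.901×10^-5 / 4.515² = 3.180×10^5 N

P_cr ≈ 318 kN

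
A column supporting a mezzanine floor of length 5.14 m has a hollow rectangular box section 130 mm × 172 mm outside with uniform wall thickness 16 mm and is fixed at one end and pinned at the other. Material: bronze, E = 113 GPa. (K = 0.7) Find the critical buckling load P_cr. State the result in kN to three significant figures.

Inner dimensions: h_i = 172 − 2×16 = 140.0 mm, b_i = 130 − 2×16 = 98.00 mm
Weak-axis I_min = (h_o·b_o³ − h_i·b_i³)/12 with b_o = 130, b_i = 98.00 mm (shorter outer/inner sides).
I_min = (172×130³ − 140.0×98.00³)/12 = 2.051×10^7 mm⁴
I = 2.051×10^7 mm⁴ = 2.051×10^-5 m⁴
Effective length L_e = K·L = 0.7 × 5.14 = 3.598 m
P_cr = π²EI / L_e² = π² × 113×10⁹ × 2.051×10^-5 / 3.598² = 1.767×10^6 N

P_cr ≈ 1770 kN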